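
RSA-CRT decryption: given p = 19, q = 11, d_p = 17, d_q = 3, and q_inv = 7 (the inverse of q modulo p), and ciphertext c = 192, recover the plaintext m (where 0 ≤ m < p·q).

48

m₁ = c^(d_p) mod p: c ≡ 2 (mod 19), and 2^17 mod 19 = 10.
m₂ = c^(d_q) mod q: c ≡ 5 (mod 11), and 5^3 mod 11 = 4.
h = q_inv·(m₁ − m₂) mod p = 7·(10 − 4) mod 19 = 4.
m = m₂ + h·q = 4 + 4·11 = 48.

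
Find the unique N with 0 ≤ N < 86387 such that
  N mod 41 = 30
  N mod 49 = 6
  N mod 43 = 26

Combine the congruences pairwise.
From N ≡ 30 (mod 41) write N = 30 + 41t. Substituting into N ≡ 6 (mod 49) gives 41t ≡ 25 (mod 49), and since 41⁻¹ ≡ 6 (mod 49), t ≡ 3. Hence N ≡ 30 + 41·3 = 153 (mod 2009).
From N ≡ 153 (mod 2009) write N = 153 + 2009t. Substituting into N ≡ 26 (mod 43) gives 2009t ≡ 2 (mod 43), and since 31⁻¹ ≡ 25 (mod 43), t ≡ 7. Hence N ≡ 153 + 2009·7 = 14216 (mod 86387).

14216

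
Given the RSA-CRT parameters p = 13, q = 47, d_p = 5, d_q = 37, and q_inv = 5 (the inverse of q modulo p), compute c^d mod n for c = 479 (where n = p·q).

384

m₁ = c^(d_p) mod p: c ≡ 11 (mod 13), and 11^5 mod 13 = 7.
m₂ = c^(d_q) mod q: c ≡ 9 (mod 47), and 9^37 mod 47 = 8.
h = q_inv·(m₁ − m₂) mod p = 5·(7 − 8) mod 13 = 8.
m = m₂ + h·q = 8 + 8·47 = 384.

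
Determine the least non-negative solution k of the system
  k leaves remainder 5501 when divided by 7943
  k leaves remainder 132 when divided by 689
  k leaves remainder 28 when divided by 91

2308971

gcd(7943, 689) = 13 and 13 | (132 − 5501), so the pair is consistent; merging gives k ≡ 204076 (mod 420979), where 420979 = lcm(7943, 689).
gcd(420979, 91) = 13 and 13 | (28 − 204076), so the pair is consistent; merging gives k ≡ 2308971 (mod 2946853), where 2946853 = lcm(420979, 91).
The solution is unique modulo lcm(7943, 689, 91) = 2946853.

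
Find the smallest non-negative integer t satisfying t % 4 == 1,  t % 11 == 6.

From t ≡ 1 (mod 4) write t = 1 + 4s. Substituting into t ≡ 6 (mod 11) gives 4s ≡ 5 (mod 11), and since 4⁻¹ ≡ 3 (mod 11), s ≡ 4. Hence t ≡ 1 + 4·4 = 17 (mod 44).

17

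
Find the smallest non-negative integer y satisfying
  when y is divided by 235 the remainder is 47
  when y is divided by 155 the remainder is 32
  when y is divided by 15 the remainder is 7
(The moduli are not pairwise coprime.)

13207

Combine the congruences pairwise.
gcd(235, 155) = 5 and 5 | (32 − 47), so the pair is consistent; merging gives y ≡ 5922 (mod 7285), where 7285 = lcm(235, 155).
gcd(7285, 15) = 5 and 5 | (7 − 5922), so the pair is consistent; merging gives y ≡ 13207 (mod 21855), where 21855 = lcm(7285, 15).
The solution is unique modulo lcm(235, 155, 15) = 21855.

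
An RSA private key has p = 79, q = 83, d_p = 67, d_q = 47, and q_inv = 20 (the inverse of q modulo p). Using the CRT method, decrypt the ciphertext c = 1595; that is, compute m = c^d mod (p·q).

3251

m₁ = c^(d_p) mod p: c ≡ 15 (mod 79), and 15^67 mod 79 = 12.
m₂ = c^(d_q) mod q: c ≡ 18 (mod 83), and 18^47 mod 83 = 14.
h = q_inv·(m₁ − m₂) mod p = 20·(12 − 14) mod 79 = 39.
m = m₂ + h·q = 14 + 39·83 = 3251.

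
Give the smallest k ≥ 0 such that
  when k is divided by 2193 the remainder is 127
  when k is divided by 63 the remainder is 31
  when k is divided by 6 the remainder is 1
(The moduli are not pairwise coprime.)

gcd(2193, 63) = 3 and 3 | (31 − 127), so the pair is consistent; merging gives k ≡ 17671 (mod 46053), where 46053 = lcm(2193, 63).
gcd(46053, 6) = 3 and 3 | (1 − 17671), so the pair is consistent; merging gives k ≡ 17671 (mod 92106), where 92106 = lcm(46053, 6).
The solution is unique modulo lcm(2193, 63, 6) = 92106.

17671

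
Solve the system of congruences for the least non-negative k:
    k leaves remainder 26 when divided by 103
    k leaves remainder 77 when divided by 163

From k ≡ 26 (mod 103) write k = 26 + 103t. Substituting into k ≡ 77 (mod 163) gives 103t ≡ 51 (mod 163), and since 103⁻¹ ≡ 19 (mod 163), t ≡ 154. Hence k ≡ 26 + 103·154 = 15888 (mod 16789).

15888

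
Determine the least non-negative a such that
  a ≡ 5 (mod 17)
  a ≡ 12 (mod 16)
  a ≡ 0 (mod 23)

The moduli are pairwise coprime; N = 17·16·23 = 6256.
N/17 = 368; 368 ≡ 11 (mod 17); 11·14 ≡ 1, so inverse 14.
N/16 = 391; 391 ≡ 7 (mod 16); 7·7 ≡ 1, so inverse 7.
N/23 = 272; 272 ≡ 19 (mod 23); 19·17 ≡ 1, so inverse 17.
a ≡ 5·368·14 + 12·391·7 + 0·272·17 = 58604.
58604 mod 6256 = 2300.

2300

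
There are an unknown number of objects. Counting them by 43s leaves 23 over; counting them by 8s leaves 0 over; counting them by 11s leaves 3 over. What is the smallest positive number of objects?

3248

The moduli are pairwise coprime; M = 43·8·11 = 3784.
M/43 = 88; 88 ≡ 2 (mod 43); 2·22 ≡ 1, so inverse 22.
M/8 = 473; 473 ≡ 1 (mod 8), inverse 1.
M/11 = 344; 344 ≡ 3 (mod 11); 3·4 ≡ 1, so inverse 4.
N ≡ 23·88·22 + 0·473·1 + 3·344·4 = 48656.
48656 mod 3784 = 3248.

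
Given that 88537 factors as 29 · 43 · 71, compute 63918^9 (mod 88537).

Mod 29: 63918 ≡ 2; 2^9 ≡ 19 (mod 29).
Mod 43: 63918 ≡ 20; 20^9 ≡ 8 (mod 43).
Mod 71: 63918 ≡ 18; 18^9 ≡ 6 (mod 71).
Combine by CRT: x ≡ 19 (mod 29), x ≡ 8 (mod 43), x ≡ 6 (mod 71) ⇒ x ≡ 63906 (mod 88537).

63906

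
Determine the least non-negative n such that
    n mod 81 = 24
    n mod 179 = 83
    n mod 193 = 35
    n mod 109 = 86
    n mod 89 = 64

Combine the congruences pairwise.
From n ≡ 24 (mod 81) write n = 24 + 81t. Substituting into n ≡ 83 (mod 179) gives 81t ≡ 59 (mod 179), and since 81⁻¹ ≡ 42 (mod 179), t ≡ 151. Hence n ≡ 24 + 81·151 = 12255 (mod 14499).
From n ≡ 12255 (mod 14499) write n = 12255 + 14499t. Substituting into n ≡ 35 (mod 193) gives 14499t ≡ 132 (mod 193), and since 24⁻¹ ≡ 185 (mod 193), t ≡ 102. Hence n ≡ 12255 + 14499·102 = 1491153 (mod 2798307).
From n ≡ 1491153 (mod 2798307) write n = 1491153 + 2798307t. Substituting into n ≡ 86 (mod 109) gives 2798307t ≡ 53 (mod 109), and since 59⁻¹ ≡ 85 (mod 109), t ≡ 36. Hence n ≡ 1491153 + 2798307·36 = 102230205 (mod 305015463).
From n ≡ 102230205 (mod 305015463) write n = 102230205 + 305015463t. Substituting into n ≡ 64 (mod 89) gives 305015463t ≡ 65 (mod 89), and since 3⁻¹ ≡ 30 (mod 89), t ≡ 81. Hence n ≡ 102230205 + 305015463·81 = 24808482708 (mod 27146376207).

24808482708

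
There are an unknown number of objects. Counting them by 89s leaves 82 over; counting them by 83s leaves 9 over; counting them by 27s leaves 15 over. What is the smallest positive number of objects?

Combine the congruences pairwise.
From N ≡ 82 (mod 89) write N = 82 + 89t. Substituting into N ≡ 9 (mod 83) gives 89t ≡ 10 (mod 83), and since 6⁻¹ ≡ 14 (mod 83), t ≡ 57. Hence N ≡ 82 + 89·57 = 5155 (mod 7387).
From N ≡ 5155 (mod 7387) write N = 5155 + 7387t. Substituting into N ≡ 15 (mod 27) gives 7387t ≡ 17 (mod 27), and since 16⁻¹ ≡ 22 (mod 27), t ≡ 23. Hence N ≡ 5155 + 7387·23 = 175056 (mod 199449).

175056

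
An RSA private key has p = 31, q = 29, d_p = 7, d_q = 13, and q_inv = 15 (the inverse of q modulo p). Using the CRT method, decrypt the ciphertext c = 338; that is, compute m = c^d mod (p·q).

m₁ = c^(d_p) mod p: c ≡ 28 (mod 31), and 28^7 mod 31 = 14.
m₂ = c^(d_q) mod q: c ≡ 19 (mod 29), and 19^13 mod 29 = 3.
h = q_inv·(m₁ − m₂) mod p = 15·(14 − 3) mod 31 = 10.
m = m₂ + h·q = 3 + 10·29 = 293.

293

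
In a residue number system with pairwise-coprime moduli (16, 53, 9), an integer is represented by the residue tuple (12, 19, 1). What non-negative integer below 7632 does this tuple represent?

From x ≡ 12 (mod 16) write x = 12 + 16t. Substituting into x ≡ 19 (mod 53) gives 16t ≡ 7 (mod 53), and since 16⁻¹ ≡ 10 (mod 53), t ≡ 17. Hence x ≡ 12 + 16·17 = 284 (mod 848).
From x ≡ 284 (mod 848) write x = 284 + 848t. Substituting into x ≡ 1 (mod 9) gives 848t ≡ 5 (mod 9), and since 2⁻¹ ≡ 5 (mod 9), t ≡ 7. Hence x ≡ 284 + 848·7 = 6220 (mod 7632).

6220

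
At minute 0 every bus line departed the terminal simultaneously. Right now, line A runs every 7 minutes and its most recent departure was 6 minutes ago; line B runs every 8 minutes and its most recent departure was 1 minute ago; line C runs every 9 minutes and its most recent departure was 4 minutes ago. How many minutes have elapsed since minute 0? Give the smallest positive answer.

From t ≡ 6 (mod 7) write t = 6 + 7s. Substituting into t ≡ 1 (mod 8) gives 7s ≡ 3 (mod 8), and since 7⁻¹ ≡ 7 (mod 8), s ≡ 5. Hence t ≡ 6 + 7·5 = 41 (mod 56).
From t ≡ 41 (mod 56) write t = 41 + 56s. Substituting into t ≡ 4 (mod 9) gives 56s ≡ 8 (mod 9), and since 2⁻¹ ≡ 5 (mod 9), s ≡ 4. Hence t ≡ 41 + 56·4 = 265 (mod 504).

265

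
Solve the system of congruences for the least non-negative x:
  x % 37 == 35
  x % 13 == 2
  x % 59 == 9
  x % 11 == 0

The moduli are pairwise coprime; N = 37·13·59·11 = 312169.
N/37 = 8437; 8437 ≡ 1 (mod 37), inverse 1.
N/13 = 24013; 24013 ≡ 2 (mod 13); 2·7 ≡ 1, so inverse 7.
N/59 = 5291; 5291 ≡ 40 (mod 59); 40·31 ≡ 1, so inverse 31.
N/11 = 28379; 28379 ≡ 10 (mod 11); 10·10 ≡ 1, so inverse 10.
x ≡ 35·8437·1 + 2·24013·7 + 9·5291·31 + 0·28379·10 = 2107666.
2107666 mod 312169 = 234652.

234652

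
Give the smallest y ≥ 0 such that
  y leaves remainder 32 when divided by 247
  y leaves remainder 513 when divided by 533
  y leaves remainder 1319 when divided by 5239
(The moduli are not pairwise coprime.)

Combine the congruences pairwise.
gcd(247, 533) = 13 and 13 | (513 − 32), so the pair is consistent; merging gives y ≡ 7442 (mod 10127), where 10127 = lcm(247, 533).
gcd(10127, 5239) = 13 and 13 | (1319 − 7442), so the pair is consistent; merging gives y ≡ 1091031 (mod 4081181), where 4081181 = lcm(10127, 5239).
The solution is unique modulo lcm(247, 533, 5239) = 4081181.

1091031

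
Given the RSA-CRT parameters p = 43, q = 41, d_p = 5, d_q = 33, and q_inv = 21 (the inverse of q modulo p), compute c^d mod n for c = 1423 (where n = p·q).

m₁ = c^(d_p) mod p: c ≡ 4 (mod 43), and 4^5 mod 43 = 35.
m₂ = c^(d_q) mod q: c ≡ 29 (mod 41), and 29^33 mod 41 = 13.
h = q_inv·(m₁ − m₂) mod p = 21·(35 − 13) mod 43 = 32.
m = m₂ + h·q = 13 + 32·41 = 1325.

1325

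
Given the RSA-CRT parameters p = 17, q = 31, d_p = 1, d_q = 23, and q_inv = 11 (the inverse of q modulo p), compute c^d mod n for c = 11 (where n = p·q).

m₁ = c^(d_p) mod p: c ≡ 11 (mod 17), and 11^1 mod 17 = 11.
m₂ = c^(d_q) mod q: c ≡ 11 (mod 31), and 11^23 mod 31 = 12.
h = q_inv·(m₁ − m₂) mod p = 11·(11 − 12) mod 17 = 6.
m = m₂ + h·q = 12 + 6·31 = 198.

198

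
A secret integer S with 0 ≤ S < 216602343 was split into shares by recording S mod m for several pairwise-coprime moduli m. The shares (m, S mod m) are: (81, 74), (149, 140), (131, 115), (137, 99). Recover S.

Combine the congruences pairwise.
From S ≡ 74 (mod 81) write S = 74 + 81t. Substituting into S ≡ 140 (mod 149) gives 81t ≡ 66 (mod 149), and since 81⁻¹ ≡ 46 (mod 149), t ≡ 56. Hence S ≡ 74 + 81·56 = 4610 (mod 12069).
From S ≡ 4610 (mod 12069) write S = 4610 + 12069t. Substituting into S ≡ 115 (mod 131) gives 12069t ≡ 90 (mod 131), and since 17⁻¹ ≡ 54 (mod 131), t ≡ 13. Hence S ≡ 4610 + 12069·13 = 161507 (mod 1581039).
From S ≡ 161507 (mod 1581039) write S = 161507 + 1581039t. Substituting into S ≡ 99 (mod 137) gives 1581039t ≡ 115 (mod 137), and since 59⁻¹ ≡ 72 (mod 137), t ≡ 60. Hence S ≡ 161507 + 1581039·60 = 95023847 (mod 216602343).

95023847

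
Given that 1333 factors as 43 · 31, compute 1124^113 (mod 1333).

853

Mod 43: 1124 ≡ 6; by Fermat, exponent reduces to 113 mod 42 = 29; 6^29 ≡ 36 (mod 43).
Mod 31: 1124 ≡ 8; by Fermat, exponent reduces to 113 mod 30 = 23; 8^23 ≡ 16 (mod 31).
Combine by CRT: x ≡ 36 (mod 43), x ≡ 16 (mod 31) ⇒ x ≡ 853 (mod 1333).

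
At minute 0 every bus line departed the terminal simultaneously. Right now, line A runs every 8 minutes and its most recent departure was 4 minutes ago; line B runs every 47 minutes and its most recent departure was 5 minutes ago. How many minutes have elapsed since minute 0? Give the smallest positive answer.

From t ≡ 4 (mod 8) write t = 4 + 8s. Substituting into t ≡ 5 (mod 47) gives 8s ≡ 1 (mod 47), and since 8⁻¹ ≡ 6 (mod 47), s ≡ 6. Hence t ≡ 4 + 8·6 = 52 (mod 376).

52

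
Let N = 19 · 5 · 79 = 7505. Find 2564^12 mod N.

Mod 19: 2564 ≡ 18; 18^12 ≡ 1 (mod 19).
Mod 5: 2564 ≡ 4; since 4 | 12, by Fermat 4^12 ≡ 1 (mod 5).
Mod 79: 2564 ≡ 36; 36^12 ≡ 52 (mod 79).
Combine by CRT: x ≡ 1 (mod 19), x ≡ 1 (mod 5), x ≡ 52 (mod 79) ⇒ x ≡ 1711 (mod 7505).

1711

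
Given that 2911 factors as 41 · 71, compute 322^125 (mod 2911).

Mod 41: 322 ≡ 35; by Fermat, exponent reduces to 125 mod 40 = 5; 35^5 ≡ 14 (mod 41).
Mod 71: 322 ≡ 38; by Fermat, exponent reduces to 125 mod 70 = 55; 38^55 ≡ 37 (mod 71).
Combine by CRT: x ≡ 14 (mod 41), x ≡ 37 (mod 71) ⇒ x ≡ 1244 (mod 2911).

1244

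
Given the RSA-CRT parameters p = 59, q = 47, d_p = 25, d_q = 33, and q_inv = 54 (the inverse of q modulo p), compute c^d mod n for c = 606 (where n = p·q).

717

m₁ = c^(d_p) mod p: c ≡ 16 (mod 59), and 16^25 mod 59 = 9.
m₂ = c^(d_q) mod q: c ≡ 42 (mod 47), and 42^33 mod 47 = 12.
h = q_inv·(m₁ − m₂) mod p = 54·(9 − 12) mod 59 = 15.
m = m₂ + h·q = 12 + 15·47 = 717.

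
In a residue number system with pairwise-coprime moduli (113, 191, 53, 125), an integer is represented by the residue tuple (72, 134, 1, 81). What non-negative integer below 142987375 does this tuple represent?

From x ≡ 72 (mod 113) write x = 72 + 113t. Substituting into x ≡ 134 (mod 191) gives 113t ≡ 62 (mod 191), and since 113⁻¹ ≡ 71 (mod 191), t ≡ 9. Hence x ≡ 72 + 113·9 = 1089 (mod 21583).
From x ≡ 1089 (mod 21583) write x = 1089 + 21583t. Substituting into x ≡ 1 (mod 53) gives 21583t ≡ 25 (mod 53), and since 12⁻¹ ≡ 31 (mod 53), t ≡ 33. Hence x ≡ 1089 + 21583·33 = 713328 (mod 1143899).
From x ≡ 713328 (mod 1143899) write x = 713328 + 1143899t. Substituting into x ≡ 81 (mod 125) gives 1143899t ≡ 3 (mod 125), and since 24⁻¹ ≡ 99 (mod 125), t ≡ 47. Hence x ≡ 713328 + 1143899·47 = 54476581 (mod 142987375).

54476581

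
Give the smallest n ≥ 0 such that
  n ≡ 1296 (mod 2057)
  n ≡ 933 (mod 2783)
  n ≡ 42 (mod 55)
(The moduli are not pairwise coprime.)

Combine the congruences pairwise.
gcd(2057, 2783) = 121 and 121 | (933 − 1296), so the pair is consistent; merging gives n ≡ 25980 (mod 47311), where 47311 = lcm(2057, 2783).
gcd(47311, 55) = 11 and 11 | (42 − 25980), so the pair is consistent; merging gives n ≡ 120602 (mod 236555), where 236555 = lcm(47311, 55).
The solution is unique modulo lcm(2057, 2783, 55) = 236555.

120602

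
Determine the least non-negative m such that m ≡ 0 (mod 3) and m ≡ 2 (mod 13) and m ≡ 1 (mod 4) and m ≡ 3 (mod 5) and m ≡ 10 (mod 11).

4773

The moduli are pairwise coprime; N = 3·13·4·5·11 = 8580.
N/3 = 2860; 2860 ≡ 1 (mod 3), inverse 1.
N/13 = 660; 660 ≡ 10 (mod 13); 10·4 ≡ 1, so inverse 4.
N/4 = 2145; 2145 ≡ 1 (mod 4), inverse 1.
N/5 = 1716; 1716 ≡ 1 (mod 5), inverse 1.
N/11 = 780; 780 ≡ 10 (mod 11); 10·10 ≡ 1, so inverse 10.
m ≡ 0·2860·1 + 2·660·4 + 1·2145·1 + 3·1716·1 + 10·780·10 = 90573.
90573 mod 8580 = 4773.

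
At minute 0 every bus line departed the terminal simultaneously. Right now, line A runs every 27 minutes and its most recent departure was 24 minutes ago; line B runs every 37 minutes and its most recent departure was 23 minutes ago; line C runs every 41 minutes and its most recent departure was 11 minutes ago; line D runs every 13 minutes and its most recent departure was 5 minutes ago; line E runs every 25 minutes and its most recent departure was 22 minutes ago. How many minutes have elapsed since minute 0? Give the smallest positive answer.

6847872

The moduli are pairwise coprime; N = 27·37·41·13·25 = 13311675.
N/27 = 493025; 493025 ≡ 5 (mod 27); 5·11 ≡ 1, so inverse 11.
N/37 = 359775; 359775 ≡ 24 (mod 37); 24·17 ≡ 1, so inverse 17.
N/41 = 324675; 324675 ≡ 37 (mod 41); 37·10 ≡ 1, so inverse 10.
N/13 = 1023975; 1023975 ≡ 4 (mod 13); 4·10 ≡ 1, so inverse 10.
N/25 = 532467; 532467 ≡ 17 (mod 25); 17·3 ≡ 1, so inverse 3.
t ≡ 24·493025·11 + 23·359775·17 + 11·324675·10 + 5·1023975·10 + 22·532467·3 = 392886447.
392886447 mod 13311675 = 6847872.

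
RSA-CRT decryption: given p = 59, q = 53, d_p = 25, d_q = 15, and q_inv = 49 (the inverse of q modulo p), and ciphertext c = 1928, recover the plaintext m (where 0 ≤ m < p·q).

m₁ = c^(d_p) mod p: c ≡ 40 (mod 59), and 40^25 mod 59 = 6.
m₂ = c^(d_q) mod q: c ≡ 20 (mod 53), and 20^15 mod 53 = 22.
h = q_inv·(m₁ − m₂) mod p = 49·(6 − 22) mod 59 = 42.
m = m₂ + h·q = 22 + 42·53 = 2248.

2248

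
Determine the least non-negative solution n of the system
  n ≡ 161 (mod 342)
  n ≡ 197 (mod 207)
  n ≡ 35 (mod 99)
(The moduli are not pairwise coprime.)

Combine the congruences pairwise.
gcd(342, 207) = 9 and 9 | (197 − 161), so the pair is consistent; merging gives n ≡ 3923 (mod 7866), where 7866 = lcm(342, 207).
gcd(7866, 99) = 9 and 9 | (35 − 3923), so the pair is consistent; merging gives n ≡ 51119 (mod 86526), where 86526 = lcm(7866, 99).
The solution is unique modulo lcm(342, 207, 99) = 86526.

51119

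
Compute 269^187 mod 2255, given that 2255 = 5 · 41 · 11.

Mod 5: 269 ≡ 4; by Fermat, exponent reduces to 187 mod 4 = 3; 4^3 ≡ 4 (mod 5).
Mod 41: 269 ≡ 23; by Fermat, exponent reduces to 187 mod 40 = 27; 23^27 ≡ 4 (mod 41).
Mod 11: 269 ≡ 5; by Fermat, exponent reduces to 187 mod 10 = 7; 5^7 ≡ 3 (mod 11).
Combine by CRT: x ≡ 4 (mod 5), x ≡ 4 (mod 41), x ≡ 3 (mod 11) ⇒ x ≡ 619 (mod 2255).

619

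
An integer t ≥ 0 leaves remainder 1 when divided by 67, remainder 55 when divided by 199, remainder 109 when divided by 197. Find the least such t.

5428

The moduli are pairwise coprime; N = 67·199·197 = 2626601.
N/67 = 39203; 39203 ≡ 8 (mod 67); 8·42 ≡ 1, so inverse 42.
N/199 = 13199; 13199 ≡ 65 (mod 199); 65·49 ≡ 1, so inverse 49.
N/197 = 13333; 13333 ≡ 134 (mod 197); 134·25 ≡ 1, so inverse 25.
t ≡ 1·39203·42 + 55·13199·49 + 109·13333·25 = 73550256.
73550256 mod 2626601 = 5428.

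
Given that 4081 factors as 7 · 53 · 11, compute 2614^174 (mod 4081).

Mod 7: 2614 ≡ 3; since 6 | 174, by Fermat 3^174 ≡ 1 (mod 7).
Mod 53: 2614 ≡ 17; by Fermat, exponent reduces to 174 mod 52 = 18; 17^18 ≡ 13 (mod 53).
Mod 11: 2614 ≡ 7; by Fermat, exponent reduces to 174 mod 10 = 4; 7^4 ≡ 3 (mod 11).
Combine by CRT: x ≡ 1 (mod 7), x ≡ 13 (mod 53), x ≡ 3 (mod 11) ⇒ x ≡ 3193 (mod 4081).

3193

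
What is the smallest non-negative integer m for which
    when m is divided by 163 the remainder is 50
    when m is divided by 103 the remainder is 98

6896

Combine the congruences pairwise.
From m ≡ 50 (mod 163) write m = 50 + 163t. Substituting into m ≡ 98 (mod 103) gives 163t ≡ 48 (mod 103), and since 60⁻¹ ≡ 91 (mod 103), t ≡ 42. Hence m ≡ 50 + 163·42 = 6896 (mod 16789).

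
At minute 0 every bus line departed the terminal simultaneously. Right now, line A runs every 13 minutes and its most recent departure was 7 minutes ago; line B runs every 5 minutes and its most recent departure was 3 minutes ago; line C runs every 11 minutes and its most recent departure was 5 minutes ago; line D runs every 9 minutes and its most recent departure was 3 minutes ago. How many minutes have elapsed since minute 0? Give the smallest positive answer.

2568

From t ≡ 7 (mod 13) write t = 7 + 13s. Substituting into t ≡ 3 (mod 5) gives 13s ≡ 1 (mod 5), and since 3⁻¹ ≡ 2 (mod 5), s ≡ 2. Hence t ≡ 7 + 13·2 = 33 (mod 65).
From t ≡ 33 (mod 65) write t = 33 + 65s. Substituting into t ≡ 5 (mod 11) gives 65s ≡ 5 (mod 11), and since 10⁻¹ ≡ 10 (mod 11), s ≡ 6. Hence t ≡ 33 + 65·6 = 423 (mod 715).
From t ≡ 423 (mod 715) write t = 423 + 715s. Substituting into t ≡ 3 (mod 9) gives 715s ≡ 3 (mod 9), and since 4⁻¹ ≡ 7 (mod 9), s ≡ 3. Hence t ≡ 423 + 715·3 = 2568 (mod 6435).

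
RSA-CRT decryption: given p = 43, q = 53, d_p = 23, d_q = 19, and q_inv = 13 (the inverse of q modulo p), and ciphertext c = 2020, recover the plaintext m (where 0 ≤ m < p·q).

1203

m₁ = c^(d_p) mod p: c ≡ 42 (mod 43), and 42^23 mod 43 = 42.
m₂ = c^(d_q) mod q: c ≡ 6 (mod 53), and 6^19 mod 53 = 37.
h = q_inv·(m₁ − m₂) mod p = 13·(42 − 37) mod 43 = 22.
m = m₂ + h·q = 37 + 22·53 = 1203.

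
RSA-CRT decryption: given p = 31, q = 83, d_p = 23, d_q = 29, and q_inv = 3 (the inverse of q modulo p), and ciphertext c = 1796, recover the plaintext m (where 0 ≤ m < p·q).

m₁ = c^(d_p) mod p: c ≡ 29 (mod 31), and 29^23 mod 31 = 23.
m₂ = c^(d_q) mod q: c ≡ 53 (mod 83), and 53^29 mod 83 = 43.
h = q_inv·(m₁ − m₂) mod p = 3·(23 − 43) mod 31 = 2.
m = m₂ + h·q = 43 + 2·83 = 209.

209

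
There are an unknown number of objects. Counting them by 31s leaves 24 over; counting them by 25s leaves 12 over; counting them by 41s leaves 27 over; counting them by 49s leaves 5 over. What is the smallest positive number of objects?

The moduli are pairwise coprime; M = 31·25·41·49 = 1556975.
M/31 = 50225; 50225 ≡ 5 (mod 31); 5·25 ≡ 1, so inverse 25.
M/25 = 62279; 62279 ≡ 4 (mod 25); 4·19 ≡ 1, so inverse 19.
M/41 = 37975; 37975 ≡ 9 (mod 41); 9·32 ≡ 1, so inverse 32.
M/49 = 31775; 31775 ≡ 23 (mod 49); 23·32 ≡ 1, so inverse 32.
N ≡ 24·50225·25 + 12·62279·19 + 27·37975·32 + 5·31775·32 = 82229012.
82229012 mod 1556975 = 1266312.

1266312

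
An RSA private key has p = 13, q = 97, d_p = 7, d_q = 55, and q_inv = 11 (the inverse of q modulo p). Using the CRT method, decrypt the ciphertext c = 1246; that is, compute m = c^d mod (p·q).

m₁ = c^(d_p) mod p: c ≡ 11 (mod 13), and 11^7 mod 13 = 2.
m₂ = c^(d_q) mod q: c ≡ 82 (mod 97), and 82^55 mod 97 = 83.
h = q_inv·(m₁ − m₂) mod p = 11·(2 − 83) mod 13 = 6.
m = m₂ + h·q = 83 + 6·97 = 665.

665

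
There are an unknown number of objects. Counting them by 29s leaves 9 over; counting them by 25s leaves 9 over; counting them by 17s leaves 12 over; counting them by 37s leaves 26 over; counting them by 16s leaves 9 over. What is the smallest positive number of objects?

The moduli are pairwise coprime; M = 29·25·17·37·16 = 7296400.
M/29 = 251600; 251600 ≡ 25 (mod 29); 25·7 ≡ 1, so inverse 7.
M/25 = 291856; 291856 ≡ 6 (mod 25); 6·21 ≡ 1, so inverse 21.
M/17 = 429200; 429200 ≡ 1 (mod 17), inverse 1.
M/37 = 197200; 197200 ≡ 27 (mod 37); 27·11 ≡ 1, so inverse 11.
M/16 = 456025; 456025 ≡ 9 (mod 16); 9·9 ≡ 1, so inverse 9.
N ≡ 9·251600·7 + 9·291856·21 + 12·429200·1 + 26·197200·11 + 9·456025·9 = 169499209.
169499209 mod 7296400 = 1682009.

1682009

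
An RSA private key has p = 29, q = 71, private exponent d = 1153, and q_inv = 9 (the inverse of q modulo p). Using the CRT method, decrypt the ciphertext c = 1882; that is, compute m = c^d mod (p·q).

714

d_p = d mod (p−1) = 1153 mod 28 = 5; d_q = d mod (q−1) = 33.
m₁ = c^(d_p) mod p: c ≡ 26 (mod 29), and 26^5 mod 29 = 18.
m₂ = c^(d_q) mod q: c ≡ 36 (mod 71), and 36^33 mod 71 = 4.
h = q_inv·(m₁ − m₂) mod p = 9·(18 − 4) mod 29 = 10.
m = m₂ + h·q = 4 + 10·71 = 714.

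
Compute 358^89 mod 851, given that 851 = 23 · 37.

Mod 23: 358 ≡ 13; by Fermat, exponent reduces to 89 mod 22 = 1; 13^1 ≡ 13 (mod 23).
Mod 37: 358 ≡ 25; by Fermat, exponent reduces to 89 mod 36 = 17; 25^17 ≡ 3 (mod 37).
Combine by CRT: x ≡ 13 (mod 23), x ≡ 3 (mod 37) ⇒ x ≡ 151 (mod 851).

151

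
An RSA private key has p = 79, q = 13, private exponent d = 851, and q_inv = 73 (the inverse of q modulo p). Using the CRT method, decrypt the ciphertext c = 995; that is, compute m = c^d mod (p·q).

379

d_p = d mod (p−1) = 851 mod 78 = 71; d_q = d mod (q−1) = 11.
m₁ = c^(d_p) mod p: c ≡ 47 (mod 79), and 47^71 mod 79 = 63.
m₂ = c^(d_q) mod q: c ≡ 7 (mod 13), and 7^11 mod 13 = 2.
h = q_inv·(m₁ − m₂) mod p = 73·(63 − 2) mod 79 = 29.
m = m₂ + h·q = 2 + 29·13 = 379.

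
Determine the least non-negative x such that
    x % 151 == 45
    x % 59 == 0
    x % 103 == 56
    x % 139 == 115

The moduli are pairwise coprime; N = 151·59·103·139 = 127550153.
N/151 = 844703; 844703 ≡ 9 (mod 151); 9·84 ≡ 1, so inverse 84.
N/59 = 2161867; 2161867 ≡ 48 (mod 59); 48·16 ≡ 1, so inverse 16.
N/103 = 1238351; 1238351 ≡ 85 (mod 103); 85·40 ≡ 1, so inverse 40.
N/139 = 917627; 917627 ≡ 88 (mod 139); 88·109 ≡ 1, so inverse 109.
x ≡ 45·844703·84 + 0·2161867·16 + 56·1238351·40 + 115·917627·109 = 17469338025.
17469338025 mod 127550153 = 122517217.

122517217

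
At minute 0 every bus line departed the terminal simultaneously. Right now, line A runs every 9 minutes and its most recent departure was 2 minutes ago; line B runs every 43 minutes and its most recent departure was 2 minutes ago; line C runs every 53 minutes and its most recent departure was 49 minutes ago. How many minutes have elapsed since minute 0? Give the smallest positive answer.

17804

The moduli are pairwise coprime; N = 9·43·53 = 20511.
N/9 = 2279; 2279 ≡ 2 (mod 9); 2·5 ≡ 1, so inverse 5.
N/43 = 477; 477 ≡ 4 (mod 43); 4·11 ≡ 1, so inverse 11.
N/53 = 387; 387 ≡ 16 (mod 53); 16·10 ≡ 1, so inverse 10.
t ≡ 2·2279·5 + 2·477·11 + 49·387·10 = 222914.
222914 mod 20511 = 17804.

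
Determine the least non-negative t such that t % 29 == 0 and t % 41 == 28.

From t ≡ 0 (mod 29) write t = 0 + 29s. Substituting into t ≡ 28 (mod 41) gives 29s ≡ 28 (mod 41), and since 29⁻¹ ≡ 17 (mod 41), s ≡ 25. Hence t ≡ 0 + 29·25 = 725 (mod 1189).

725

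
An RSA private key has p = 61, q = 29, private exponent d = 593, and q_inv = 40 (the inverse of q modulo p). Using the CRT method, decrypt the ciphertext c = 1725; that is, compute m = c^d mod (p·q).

425

d_p = d mod (p−1) = 593 mod 60 = 53; d_q = d mod (q−1) = 5.
m₁ = c^(d_p) mod p: c ≡ 17 (mod 61), and 17^53 mod 61 = 59.
m₂ = c^(d_q) mod q: c ≡ 14 (mod 29), and 14^5 mod 29 = 19.
h = q_inv·(m₁ − m₂) mod p = 40·(59 − 19) mod 61 = 14.
m = m₂ + h·q = 19 + 14·29 = 425.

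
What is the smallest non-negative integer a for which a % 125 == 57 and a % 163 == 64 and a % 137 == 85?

2186057

The moduli are pairwise coprime; N = 125·163·137 = 2791375.
N/125 = 22331; 22331 ≡ 81 (mod 125); 81·71 ≡ 1, so inverse 71.
N/163 = 17125; 17125 ≡ 10 (mod 163); 10·49 ≡ 1, so inverse 49.
N/137 = 20375; 20375 ≡ 99 (mod 137); 99·18 ≡ 1, so inverse 18.
a ≡ 57·22331·71 + 64·17125·49 + 85·20375·18 = 175251307.
175251307 mod 2791375 = 2186057.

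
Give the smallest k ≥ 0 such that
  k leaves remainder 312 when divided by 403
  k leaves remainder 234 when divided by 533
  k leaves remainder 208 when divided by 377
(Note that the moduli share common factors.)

Combine the congruences pairwise.
gcd(403, 533) = 13 and 13 | (234 − 312), so the pair is consistent; merging gives k ≡ 7163 (mod 16523), where 16523 = lcm(403, 533).
gcd(16523, 377) = 13 and 13 | (208 − 7163), so the pair is consistent; merging gives k ≡ 337623 (mod 479167), where 479167 = lcm(16523, 377).
The solution is unique modulo lcm(403, 533, 377) = 479167.

337623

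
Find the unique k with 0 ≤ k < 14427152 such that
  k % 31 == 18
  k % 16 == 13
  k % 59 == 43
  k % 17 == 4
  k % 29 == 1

4843117

From k ≡ 18 (mod 31) write k = 18 + 31t. Substituting into k ≡ 13 (mod 16) gives 31t ≡ 11 (mod 16), and since 15⁻¹ ≡ 15 (mod 16), t ≡ 5. Hence k ≡ 18 + 31·5 = 173 (mod 496).
From k ≡ 173 (mod 496) write k = 173 + 496t. Substituting into k ≡ 43 (mod 59) gives 496t ≡ 47 (mod 59), and since 24⁻¹ ≡ 32 (mod 59), t ≡ 29. Hence k ≡ 173 + 496·29 = 14557 (mod 29264).
From k ≡ 14557 (mod 29264) write k = 14557 + 29264t. Substituting into k ≡ 4 (mod 17) gives 29264t ≡ 16 (mod 17), and since 7⁻¹ ≡ 5 (mod 17), t ≡ 12. Hence k ≡ 14557 + 29264·12 = 365725 (mod 497488).
From k ≡ 365725 (mod 497488) write k = 365725 + 497488t. Substituting into k ≡ 1 (mod 29) gives 497488t ≡ 24 (mod 29), and since 22⁻¹ ≡ 4 (mod 29), t ≡ 9. Hence k ≡ 365725 + 497488·9 = 4843117 (mod 14427152).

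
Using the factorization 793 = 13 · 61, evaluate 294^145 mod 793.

294

Mod 13: 294 ≡ 8; by Fermat, exponent reduces to 145 mod 12 = 1; 8^1 ≡ 8 (mod 13).
Mod 61: 294 ≡ 50; by Fermat, exponent reduces to 145 mod 60 = 25; 50^25 ≡ 50 (mod 61).
Combine by CRT: x ≡ 8 (mod 13), x ≡ 50 (mod 61) ⇒ x ≡ 294 (mod 793).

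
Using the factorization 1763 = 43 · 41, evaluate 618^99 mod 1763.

Mod 43: 618 ≡ 16; by Fermat, exponent reduces to 99 mod 42 = 15; 16^15 ≡ 16 (mod 43).
Mod 41: 618 ≡ 3; by Fermat, exponent reduces to 99 mod 40 = 19; 3^19 ≡ 27 (mod 41).
Combine by CRT: x ≡ 16 (mod 43), x ≡ 27 (mod 41) ⇒ x ≡ 1134 (mod 1763).

1134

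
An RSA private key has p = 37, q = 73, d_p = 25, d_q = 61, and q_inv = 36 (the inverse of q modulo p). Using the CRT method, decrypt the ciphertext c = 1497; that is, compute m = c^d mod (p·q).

1391

m₁ = c^(d_p) mod p: c ≡ 17 (mod 37), and 17^25 mod 37 = 22.
m₂ = c^(d_q) mod q: c ≡ 37 (mod 73), and 37^61 mod 73 = 4.
h = q_inv·(m₁ − m₂) mod p = 36·(22 − 4) mod 37 = 19.
m = m₂ + h·q = 4 + 19·73 = 1391.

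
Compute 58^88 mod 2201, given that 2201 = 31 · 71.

901

Mod 31: 58 ≡ 27; by Fermat, exponent reduces to 88 mod 30 = 28; 27^28 ≡ 2 (mod 31).
Mod 71: 58 ≡ 58; by Fermat, exponent reduces to 88 mod 70 = 18; 58^18 ≡ 49 (mod 71).
Combine by CRT: x ≡ 2 (mod 31), x ≡ 49 (mod 71) ⇒ x ≡ 901 (mod 2201).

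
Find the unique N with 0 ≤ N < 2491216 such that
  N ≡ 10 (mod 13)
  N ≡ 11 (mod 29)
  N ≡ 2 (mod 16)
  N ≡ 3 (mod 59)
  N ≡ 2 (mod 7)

The moduli are pairwise coprime; M = 13·29·16·59·7 = 2491216.
M/13 = 191632; 191632 ≡ 12 (mod 13); 12·12 ≡ 1, so inverse 12.
M/29 = 85904; 85904 ≡ 6 (mod 29); 6·5 ≡ 1, so inverse 5.
M/16 = 155701; 155701 ≡ 5 (mod 16); 5·13 ≡ 1, so inverse 13.
M/59 = 42224; 42224 ≡ 39 (mod 59); 39·56 ≡ 1, so inverse 56.
M/7 = 355888; 355888 ≡ 1 (mod 7), inverse 1.
N ≡ 10·191632·12 + 11·85904·5 + 2·155701·13 + 3·42224·56 + 2·355888·1 = 39574194.
39574194 mod 2491216 = 2205954.

2205954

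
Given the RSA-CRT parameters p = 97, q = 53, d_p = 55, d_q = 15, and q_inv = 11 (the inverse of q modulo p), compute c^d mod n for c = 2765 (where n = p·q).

1721

m₁ = c^(d_p) mod p: c ≡ 49 (mod 97), and 49^55 mod 97 = 72.
m₂ = c^(d_q) mod q: c ≡ 9 (mod 53), and 9^15 mod 53 = 25.
h = q_inv·(m₁ − m₂) mod p = 11·(72 − 25) mod 97 = 32.
m = m₂ + h·q = 25 + 32·53 = 1721.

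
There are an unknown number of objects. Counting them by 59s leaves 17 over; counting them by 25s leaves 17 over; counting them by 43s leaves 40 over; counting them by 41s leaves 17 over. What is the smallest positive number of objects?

Combine the congruences pairwise.
From N ≡ 17 (mod 59) write N = 17 + 59t. Substituting into N ≡ 17 (mod 25) gives 59t ≡ 0 (mod 25), and since 9⁻¹ ≡ 14 (mod 25), t ≡ 0. Hence N ≡ 17 + 59·0 = 17 (mod 1475).
From N ≡ 17 (mod 1475) write N = 17 + 1475t. Substituting into N ≡ 40 (mod 43) gives 1475t ≡ 23 (mod 43), and since 13⁻¹ ≡ 10 (mod 43), t ≡ 15. Hence N ≡ 17 + 1475·15 = 22142 (mod 63425).
From N ≡ 22142 (mod 63425) write N = 22142 + 63425t. Substituting into N ≡ 17 (mod 41) gives 63425t ≡ 15 (mod 41), and since 39⁻¹ ≡ 20 (mod 41), t ≡ 13. Hence N ≡ 22142 + 63425·13 = 846667 (mod 2600425).

846667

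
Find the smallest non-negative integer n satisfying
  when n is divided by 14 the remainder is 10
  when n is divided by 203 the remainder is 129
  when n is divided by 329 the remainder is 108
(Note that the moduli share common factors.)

gcd(14, 203) = 7 and 7 | (129 − 10), so the pair is consistent; merging gives n ≡ 332 (mod 406), where 406 = lcm(14, 203).
gcd(406, 329) = 7 and 7 | (108 − 332), so the pair is consistent; merging gives n ≡ 11294 (mod 19082), where 19082 = lcm(406, 329).
The solution is unique modulo lcm(14, 203, 329) = 19082.

11294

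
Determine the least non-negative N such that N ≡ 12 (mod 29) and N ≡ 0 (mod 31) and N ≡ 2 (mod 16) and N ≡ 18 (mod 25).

151218

The moduli are pairwise coprime; M = 29·31·16·25 = 359600.
M/29 = 12400; 12400 ≡ 17 (mod 29); 17·12 ≡ 1, so inverse 12.
M/31 = 11600; 11600 ≡ 6 (mod 31); 6·26 ≡ 1, so inverse 26.
M/16 = 22475; 22475 ≡ 11 (mod 16); 11·3 ≡ 1, so inverse 3.
M/25 = 14384; 14384 ≡ 9 (mod 25); 9·14 ≡ 1, so inverse 14.
N ≡ 12·12400·12 + 0·11600·26 + 2·22475·3 + 18·14384·14 = 5545218.
5545218 mod 359600 = 151218.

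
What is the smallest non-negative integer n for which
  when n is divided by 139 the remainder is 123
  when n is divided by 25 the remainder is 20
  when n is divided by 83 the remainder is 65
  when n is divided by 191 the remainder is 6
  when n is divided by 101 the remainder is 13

The moduli are pairwise coprime; M = 139·25·83·191·101 = 5564006675.
M/139 = 40028825; 40028825 ≡ 22 (mod 139); 22·19 ≡ 1, so inverse 19.
M/25 = 222560267; 222560267 ≡ 17 (mod 25); 17·3 ≡ 1, so inverse 3.
M/83 = 67036225; 67036225 ≡ 30 (mod 83); 30·36 ≡ 1, so inverse 36.
M/191 = 29130925; 29130925 ≡ 178 (mod 191); 178·44 ≡ 1, so inverse 44.
M/101 = 55089175; 55089175 ≡ 38 (mod 101); 38·8 ≡ 1, so inverse 8.
n ≡ 123·40028825·19 + 20·222560267·3 + 65·67036225·36 + 6·29130925·44 + 13·55089175·8 = 277185584945.
277185584945 mod 5564006675 = 4549257870.

4549257870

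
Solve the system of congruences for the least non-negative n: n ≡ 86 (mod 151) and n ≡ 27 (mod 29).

From n ≡ 86 (mod 151) write n = 86 + 151t. Substituting into n ≡ 27 (mod 29) gives 151t ≡ 28 (mod 29), and since 6⁻¹ ≡ 5 (mod 29), t ≡ 24. Hence n ≡ 86 + 151·24 = 3710 (mod 4379).

3710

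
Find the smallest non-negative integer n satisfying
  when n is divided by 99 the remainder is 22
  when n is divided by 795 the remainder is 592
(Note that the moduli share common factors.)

gcd(99, 795) = 3 and 3 | (592 − 22), so the pair is consistent; merging gives n ≡ 6952 (mod 26235), where 26235 = lcm(99, 795).
The solution is unique modulo lcm(99, 795) = 26235.

6952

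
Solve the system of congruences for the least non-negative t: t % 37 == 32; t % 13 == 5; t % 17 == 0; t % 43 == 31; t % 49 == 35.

The moduli are pairwise coprime; N = 37·13·17·43·49 = 17228939.
N/37 = 465647; 465647 ≡ 2 (mod 37); 2·19 ≡ 1, so inverse 19.
N/13 = 1325303; 1325303 ≡ 5 (mod 13); 5·8 ≡ 1, so inverse 8.
N/17 = 1013467; 1013467 ≡ 12 (mod 17); 12·10 ≡ 1, so inverse 10.
N/43 = 400673; 400673 ≡ 42 (mod 43); 42·42 ≡ 1, so inverse 42.
N/49 = 351611; 351611 ≡ 36 (mod 49); 36·15 ≡ 1, so inverse 15.
t ≡ 32·465647·19 + 5·1325303·8 + 0·1013467·10 + 31·400673·42 + 35·351611·15 = 1042397517.
1042397517 mod 17228939 = 8661177.

8661177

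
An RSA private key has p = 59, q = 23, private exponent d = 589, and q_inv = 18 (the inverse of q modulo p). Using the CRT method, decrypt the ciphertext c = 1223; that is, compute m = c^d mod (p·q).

d_p = d mod (p−1) = 589 mod 58 = 9; d_q = d mod (q−1) = 17.
m₁ = c^(d_p) mod p: c ≡ 43 (mod 59), and 43^9 mod 59 = 10.
m₂ = c^(d_q) mod q: c ≡ 4 (mod 23), and 4^17 mod 23 = 2.
h = q_inv·(m₁ − m₂) mod p = 18·(10 − 2) mod 59 = 26.
m = m₂ + h·q = 2 + 26·23 = 600.

600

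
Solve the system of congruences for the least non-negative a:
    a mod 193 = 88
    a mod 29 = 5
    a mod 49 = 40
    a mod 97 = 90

9753343

From a ≡ 88 (mod 193) write a = 88 + 193t. Substituting into a ≡ 5 (mod 29) gives 193t ≡ 4 (mod 29), and since 19⁻¹ ≡ 26 (mod 29), t ≡ 17. Hence a ≡ 88 + 193·17 = 3369 (mod 5597).
From a ≡ 3369 (mod 5597) write a = 3369 + 5597t. Substituting into a ≡ 40 (mod 49) gives 5597t ≡ 3 (mod 49), and since 11⁻¹ ≡ 9 (mod 49), t ≡ 27. Hence a ≡ 3369 + 5597·27 = 154488 (mod 274253).
From a ≡ 154488 (mod 274253) write a = 154488 + 274253t. Substituting into a ≡ 90 (mod 97) gives 274253t ≡ 26 (mod 97), and since 34⁻¹ ≡ 20 (mod 97), t ≡ 35. Hence a ≡ 154488 + 274253·35 = 9753343 (mod 26602541).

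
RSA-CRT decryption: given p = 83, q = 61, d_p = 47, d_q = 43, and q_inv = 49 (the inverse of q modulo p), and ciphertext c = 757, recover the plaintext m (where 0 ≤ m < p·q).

m₁ = c^(d_p) mod p: c ≡ 10 (mod 83), and 10^47 mod 83 = 16.
m₂ = c^(d_q) mod q: c ≡ 25 (mod 61), and 25^43 mod 61 = 57.
h = q_inv·(m₁ − m₂) mod p = 49·(16 − 57) mod 83 = 66.
m = m₂ + h·q = 57 + 66·61 = 4083.

4083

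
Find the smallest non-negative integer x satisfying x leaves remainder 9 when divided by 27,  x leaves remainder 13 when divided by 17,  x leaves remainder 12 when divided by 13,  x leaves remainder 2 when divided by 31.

27468

The moduli are pairwise coprime; N = 27·17·13·31 = 184977.
N/27 = 6851; 6851 ≡ 20 (mod 27); 20·23 ≡ 1, so inverse 23.
N/17 = 10881; 10881 ≡ 1 (mod 17), inverse 1.
N/13 = 14229; 14229 ≡ 7 (mod 13); 7·2 ≡ 1, so inverse 2.
N/31 = 5967; 5967 ≡ 15 (mod 31); 15·29 ≡ 1, so inverse 29.
x ≡ 9·6851·23 + 13·10881·1 + 12·14229·2 + 2·5967·29 = 2247192.
2247192 mod 184977 = 27468.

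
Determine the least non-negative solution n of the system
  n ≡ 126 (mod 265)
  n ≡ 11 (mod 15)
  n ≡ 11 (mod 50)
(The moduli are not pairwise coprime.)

7811

Combine the congruences pairwise.
gcd(265, 15) = 5 and 5 | (11 − 126), so the pair is consistent; merging gives n ≡ 656 (mod 795), where 795 = lcm(265, 15).
gcd(795, 50) = 5 and 5 | (11 − 656), so the pair is consistent; merging gives n ≡ 7811 (mod 7950), where 7950 = lcm(795, 50).
The solution is unique modulo lcm(265, 15, 50) = 7950.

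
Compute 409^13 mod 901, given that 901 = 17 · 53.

Mod 17: 409 ≡ 1; 1^13 ≡ 1 (mod 17).
Mod 53: 409 ≡ 38; 38^13 ≡ 52 (mod 53).
Combine by CRT: x ≡ 1 (mod 17), x ≡ 52 (mod 53) ⇒ x ≡ 52 (mod 901).

52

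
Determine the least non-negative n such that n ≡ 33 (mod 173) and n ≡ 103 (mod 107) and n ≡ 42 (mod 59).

78748

Combine the congruences pairwise.
From n ≡ 33 (mod 173) write n = 33 + 173t. Substituting into n ≡ 103 (mod 107) gives 173t ≡ 70 (mod 107), and since 66⁻¹ ≡ 60 (mod 107), t ≡ 27. Hence n ≡ 33 + 173·27 = 4704 (mod 18511).
From n ≡ 4704 (mod 18511) write n = 4704 + 18511t. Substituting into n ≡ 42 (mod 59) gives 18511t ≡ 58 (mod 59), and since 44⁻¹ ≡ 55 (mod 59), t ≡ 4. Hence n ≡ 4704 + 18511·4 = 78748 (mod 1092149).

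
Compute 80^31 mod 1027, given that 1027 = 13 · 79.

Mod 13: 80 ≡ 2; by Fermat, exponent reduces to 31 mod 12 = 7; 2^7 ≡ 11 (mod 13).
Mod 79: 80 ≡ 1; 1^31 ≡ 1 (mod 79).
Combine by CRT: x ≡ 11 (mod 13), x ≡ 1 (mod 79) ⇒ x ≡ 791 (mod 1027).

791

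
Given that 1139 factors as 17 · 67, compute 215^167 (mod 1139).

Mod 17: 215 ≡ 11; by Fermat, exponent reduces to 167 mod 16 = 7; 11^7 ≡ 3 (mod 17).
Mod 67: 215 ≡ 14; by Fermat, exponent reduces to 167 mod 66 = 35; 14^35 ≡ 62 (mod 67).
Combine by CRT: x ≡ 3 (mod 17), x ≡ 62 (mod 67) ⇒ x ≡ 598 (mod 1139).

598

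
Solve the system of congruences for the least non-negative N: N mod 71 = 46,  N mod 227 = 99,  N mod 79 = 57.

From N ≡ 46 (mod 71) write N = 46 + 71t. Substituting into N ≡ 99 (mod 227) gives 71t ≡ 53 (mod 227), and since 71⁻¹ ≡ 16 (mod 227), t ≡ 167. Hence N ≡ 46 + 71·167 = 11903 (mod 16117).
From N ≡ 11903 (mod 16117) write N = 11903 + 16117t. Substituting into N ≡ 57 (mod 79) gives 16117t ≡ 4 (mod 79), and since 1⁻¹ ≡ 1 (mod 79), t ≡ 4. Hence N ≡ 11903 + 16117·4 = 76371 (mod 1273243).

76371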